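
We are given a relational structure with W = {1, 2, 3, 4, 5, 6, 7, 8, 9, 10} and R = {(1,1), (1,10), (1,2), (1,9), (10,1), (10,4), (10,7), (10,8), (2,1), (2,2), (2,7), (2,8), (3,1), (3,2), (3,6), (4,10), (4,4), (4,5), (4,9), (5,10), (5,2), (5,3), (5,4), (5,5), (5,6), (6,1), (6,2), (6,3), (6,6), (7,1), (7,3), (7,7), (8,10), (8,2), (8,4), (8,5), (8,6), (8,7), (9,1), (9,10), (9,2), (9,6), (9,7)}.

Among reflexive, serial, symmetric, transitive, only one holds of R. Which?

serial

Reflexive: no — 3 is not related to itself.
Serial: yes — every world has a successor (e.g. 1 R 1).
Symmetric: no — 10 R 7 but not 7 R 10.
Transitive: no — 1 R 10 and 10 R 4, but not 1 R 4.
Only serial holds.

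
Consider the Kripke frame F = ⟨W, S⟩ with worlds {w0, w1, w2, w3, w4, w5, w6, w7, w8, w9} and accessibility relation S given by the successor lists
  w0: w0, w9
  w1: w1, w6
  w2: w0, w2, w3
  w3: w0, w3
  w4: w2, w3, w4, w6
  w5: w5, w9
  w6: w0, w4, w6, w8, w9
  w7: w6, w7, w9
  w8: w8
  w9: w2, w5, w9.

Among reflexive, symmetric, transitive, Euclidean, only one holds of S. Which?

Reflexive: yes — every world is S-related to itself.
Symmetric: no — w0 S w9 but not w9 S w0.
Transitive: no — w0 S w9 and w9 S w2, but not w0 S w2.
Euclidean: no — w2 S w0 and w2 S w3, but not w0 S w3.
Only reflexive holds.

reflexive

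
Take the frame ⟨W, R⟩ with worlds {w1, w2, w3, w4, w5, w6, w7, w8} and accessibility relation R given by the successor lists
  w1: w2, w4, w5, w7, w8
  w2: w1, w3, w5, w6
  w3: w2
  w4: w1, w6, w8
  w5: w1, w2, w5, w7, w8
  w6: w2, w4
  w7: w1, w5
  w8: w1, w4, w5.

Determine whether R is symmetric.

Yes

Symmetric: yes — every pair in R has its reverse in R.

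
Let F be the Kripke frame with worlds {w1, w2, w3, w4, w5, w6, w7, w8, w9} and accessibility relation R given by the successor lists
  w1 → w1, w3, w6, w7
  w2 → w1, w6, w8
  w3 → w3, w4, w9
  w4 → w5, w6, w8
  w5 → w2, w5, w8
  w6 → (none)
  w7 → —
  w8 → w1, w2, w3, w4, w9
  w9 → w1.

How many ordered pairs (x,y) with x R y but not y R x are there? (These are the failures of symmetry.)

Enumerating: (w1,w3), (w1,w6), (w1,w7), (w2,w1), (w2,w6), (w3,w4), (w3,w9), (w4,w5), (w4,w6), (w5,w2), (w5,w8), (w8,w1), (w8,w3), (w8,w9), (w9,w1).

15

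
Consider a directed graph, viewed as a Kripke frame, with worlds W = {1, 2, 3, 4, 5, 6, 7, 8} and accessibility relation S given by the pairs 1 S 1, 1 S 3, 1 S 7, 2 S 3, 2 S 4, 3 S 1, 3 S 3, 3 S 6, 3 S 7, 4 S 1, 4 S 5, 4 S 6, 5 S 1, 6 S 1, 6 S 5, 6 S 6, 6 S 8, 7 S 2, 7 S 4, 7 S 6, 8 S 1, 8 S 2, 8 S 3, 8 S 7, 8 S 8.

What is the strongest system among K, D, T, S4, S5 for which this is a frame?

D

Serial (axiom D): yes — every world has a successor (e.g. 1 S 1).
Reflexive (axiom T): no — 2 is not related to itself.
Transitive (axiom 4): no — 1 S 3 and 3 S 6, but not 1 S 6.
Euclidean (axiom 5): no — 1 S 7 and 1 S 3, but not 7 S 3.
So F validates K, D; T would additionally require S to be reflexive. The strongest is D.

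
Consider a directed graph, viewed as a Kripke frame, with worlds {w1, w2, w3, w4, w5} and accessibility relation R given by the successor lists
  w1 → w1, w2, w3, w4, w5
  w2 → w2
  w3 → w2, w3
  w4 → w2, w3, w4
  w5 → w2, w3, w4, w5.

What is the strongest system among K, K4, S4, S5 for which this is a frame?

S4

Transitive (axiom 4): yes — every two-step R-path is closed by a direct edge.
Reflexive (axiom T): yes — every world is R-related to itself.
Euclidean (axiom 5): no — w1 R w2 and w1 R w3, but not w2 R w3.
So F validates K, K4, S4; S5 would additionally require R to be Euclidean. The strongest is S4.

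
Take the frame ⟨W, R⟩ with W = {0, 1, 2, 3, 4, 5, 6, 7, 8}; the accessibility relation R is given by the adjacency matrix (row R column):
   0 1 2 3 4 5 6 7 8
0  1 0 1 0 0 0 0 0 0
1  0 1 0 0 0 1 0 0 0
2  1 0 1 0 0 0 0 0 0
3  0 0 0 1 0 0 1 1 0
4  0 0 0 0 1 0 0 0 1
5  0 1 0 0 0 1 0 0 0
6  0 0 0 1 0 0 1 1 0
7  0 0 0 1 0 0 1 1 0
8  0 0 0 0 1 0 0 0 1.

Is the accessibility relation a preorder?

Yes

Reflexive: yes — every world is R-related to itself.
Transitive: yes — every two-step R-path is closed by a direct edge.
So R is a preorder.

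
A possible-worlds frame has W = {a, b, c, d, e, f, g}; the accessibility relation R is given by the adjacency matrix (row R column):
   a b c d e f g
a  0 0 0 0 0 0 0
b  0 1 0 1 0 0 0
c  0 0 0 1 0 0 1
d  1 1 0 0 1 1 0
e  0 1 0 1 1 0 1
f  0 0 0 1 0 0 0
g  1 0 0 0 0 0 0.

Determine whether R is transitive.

Transitive: no — b R d and d R a, but not b R a.

No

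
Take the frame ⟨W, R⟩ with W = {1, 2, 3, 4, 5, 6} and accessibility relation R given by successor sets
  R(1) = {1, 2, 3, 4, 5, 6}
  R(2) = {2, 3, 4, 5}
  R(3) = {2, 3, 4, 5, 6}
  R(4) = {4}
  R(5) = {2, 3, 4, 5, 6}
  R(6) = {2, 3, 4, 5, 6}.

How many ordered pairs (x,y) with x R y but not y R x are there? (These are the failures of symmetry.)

10

Enumerating: (1,2), (1,3), (1,4), (1,5), (1,6), (2,4), (3,4), (5,4), (6,2), (6,4).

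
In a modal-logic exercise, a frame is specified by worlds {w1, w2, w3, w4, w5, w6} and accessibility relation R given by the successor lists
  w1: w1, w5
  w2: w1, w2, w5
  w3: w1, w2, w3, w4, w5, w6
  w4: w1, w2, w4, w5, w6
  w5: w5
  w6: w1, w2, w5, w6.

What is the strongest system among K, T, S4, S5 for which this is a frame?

S4

Reflexive (axiom T): yes — every world is R-related to itself.
Transitive (axiom 4): yes — every two-step R-path is closed by a direct edge.
Euclidean (axiom 5): no — w2 R w5 and w2 R w1, but not w5 R w1.
So F validates K, T, S4; S5 would additionally require R to be Euclidean. The strongest is S4.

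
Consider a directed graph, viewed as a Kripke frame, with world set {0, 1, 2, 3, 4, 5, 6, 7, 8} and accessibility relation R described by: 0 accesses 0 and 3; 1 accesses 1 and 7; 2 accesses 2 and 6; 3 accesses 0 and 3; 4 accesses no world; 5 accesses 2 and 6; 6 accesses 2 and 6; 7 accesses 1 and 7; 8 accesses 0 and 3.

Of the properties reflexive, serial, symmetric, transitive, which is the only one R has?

Reflexive: no — 4 is not related to itself.
Serial: no — 4 has no R-successor.
Symmetric: no — 5 R 2 but not 2 R 5.
Transitive: yes — every two-step R-path is closed by a direct edge.
Only transitive holds.

transitive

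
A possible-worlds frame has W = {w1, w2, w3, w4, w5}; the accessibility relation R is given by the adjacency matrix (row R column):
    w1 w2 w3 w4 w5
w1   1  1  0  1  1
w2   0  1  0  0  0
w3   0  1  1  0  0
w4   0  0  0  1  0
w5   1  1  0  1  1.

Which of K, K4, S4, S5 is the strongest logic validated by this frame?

Transitive (axiom 4): yes — every two-step R-path is closed by a direct edge.
Reflexive (axiom T): yes — every world is R-related to itself.
Euclidean (axiom 5): no — w1 R w2 and w1 R w4, but not w2 R w4.
So F validates K, K4, S4; S5 would additionally require R to be Euclidean. The strongest is S4.

S4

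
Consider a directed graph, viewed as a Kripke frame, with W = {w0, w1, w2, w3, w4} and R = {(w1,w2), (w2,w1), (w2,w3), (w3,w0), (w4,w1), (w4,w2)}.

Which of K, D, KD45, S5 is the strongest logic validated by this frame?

Serial (axiom D): no — w0 has no R-successor.
Euclidean (axiom 5): no — w2 R w1 and w2 R w3, but not w1 R w3.
Transitive (axiom 4): no — w1 R w2 and w2 R w3, but not w1 R w3.
Reflexive (axiom T): no — w0 is not related to itself.
So F validates K; D would additionally require R to be serial. The strongest is K.

K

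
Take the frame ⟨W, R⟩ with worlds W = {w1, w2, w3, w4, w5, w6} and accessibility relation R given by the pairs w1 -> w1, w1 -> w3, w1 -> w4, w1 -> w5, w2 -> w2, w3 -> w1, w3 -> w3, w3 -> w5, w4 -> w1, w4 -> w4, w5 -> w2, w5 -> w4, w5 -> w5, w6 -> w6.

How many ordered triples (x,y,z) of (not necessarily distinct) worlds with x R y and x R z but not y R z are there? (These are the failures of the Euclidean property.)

Enumerating: (w1,w3,w4), (w1,w4,w3), (w1,w4,w5), (w1,w5,w1), (w1,w5,w3), (w3,w5,w1), (w3,w5,w3), (w5,w2,w4), (w5,w2,w5), (w5,w4,w2), (w5,w4,w5).

11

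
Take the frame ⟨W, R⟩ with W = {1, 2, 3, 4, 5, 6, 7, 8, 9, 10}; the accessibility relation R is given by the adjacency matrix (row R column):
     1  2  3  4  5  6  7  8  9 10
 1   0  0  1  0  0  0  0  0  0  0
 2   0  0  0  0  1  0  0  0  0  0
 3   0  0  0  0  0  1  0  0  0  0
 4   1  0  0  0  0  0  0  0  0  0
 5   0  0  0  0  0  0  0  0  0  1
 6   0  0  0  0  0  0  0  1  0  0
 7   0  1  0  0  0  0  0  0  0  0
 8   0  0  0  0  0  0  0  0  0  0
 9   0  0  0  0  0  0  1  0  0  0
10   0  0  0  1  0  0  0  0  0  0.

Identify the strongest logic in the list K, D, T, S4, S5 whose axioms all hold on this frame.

Serial (axiom D): no — 8 has no R-successor.
Reflexive (axiom T): no — 1 is not related to itself.
Transitive (axiom 4): no — 1 R 3 and 3 R 6, but not 1 R 6.
Euclidean (axiom 5): no — 1 R 3 and 1 R 3, but not 3 R 3.
So F validates K; D would additionally require R to be serial. The strongest is K.

K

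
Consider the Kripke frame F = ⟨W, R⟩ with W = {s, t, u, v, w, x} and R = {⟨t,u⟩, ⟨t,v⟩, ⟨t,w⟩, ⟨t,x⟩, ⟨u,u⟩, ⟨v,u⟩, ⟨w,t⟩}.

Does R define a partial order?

No

Reflexive: no — s is not related to itself.
Transitive: no — w R t and t R u, but not w R u.
Antisymmetric: no — t R w and w R t with t ≠ w.
So R is not a partial order.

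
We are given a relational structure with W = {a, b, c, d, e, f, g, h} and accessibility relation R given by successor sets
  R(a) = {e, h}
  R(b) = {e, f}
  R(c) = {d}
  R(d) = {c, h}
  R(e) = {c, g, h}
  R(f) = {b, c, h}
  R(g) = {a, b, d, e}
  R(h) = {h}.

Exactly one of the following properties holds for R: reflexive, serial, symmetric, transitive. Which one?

serial

Reflexive: no — a is not related to itself.
Serial: yes — every world has a successor (e.g. a R e).
Symmetric: no — a R e but not e R a.
Transitive: no — a R e and e R c, but not a R c.
Only serial holds.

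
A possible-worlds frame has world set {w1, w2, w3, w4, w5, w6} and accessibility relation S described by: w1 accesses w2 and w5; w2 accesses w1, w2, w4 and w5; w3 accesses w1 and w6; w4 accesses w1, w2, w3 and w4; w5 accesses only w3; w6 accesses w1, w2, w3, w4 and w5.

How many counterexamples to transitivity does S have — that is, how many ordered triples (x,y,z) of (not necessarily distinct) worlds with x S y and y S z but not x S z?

Enumerating: (w1,w2,w1), (w1,w2,w4), (w1,w5,w3), (w2,w4,w3), (w2,w5,w3), (w3,w1,w2), (w3,w1,w5), (w3,w6,w2), (w3,w6,w3), (w3,w6,w4), (w3,w6,w5), (w4,w1,w5), (w4,w2,w5), (w4,w3,w6), (w5,w3,w1), (w5,w3,w6), (w6,w3,w6).

17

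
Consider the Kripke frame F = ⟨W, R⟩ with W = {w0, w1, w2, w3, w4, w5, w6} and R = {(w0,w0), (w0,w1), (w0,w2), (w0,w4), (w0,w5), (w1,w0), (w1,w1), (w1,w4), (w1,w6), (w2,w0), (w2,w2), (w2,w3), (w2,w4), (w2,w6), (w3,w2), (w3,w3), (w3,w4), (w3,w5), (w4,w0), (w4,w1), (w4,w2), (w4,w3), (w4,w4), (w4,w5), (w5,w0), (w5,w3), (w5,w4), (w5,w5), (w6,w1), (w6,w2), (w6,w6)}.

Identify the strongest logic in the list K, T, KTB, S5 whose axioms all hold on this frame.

KTB

Reflexive (axiom T): yes — every world is R-related to itself.
Symmetric (axiom B): yes — every pair in R has its reverse in R.
Euclidean (axiom 5): no — w0 R w1 and w0 R w2, but not w1 R w2.
So F validates K, T, KTB; S5 would additionally require R to be Euclidean. The strongest is KTB.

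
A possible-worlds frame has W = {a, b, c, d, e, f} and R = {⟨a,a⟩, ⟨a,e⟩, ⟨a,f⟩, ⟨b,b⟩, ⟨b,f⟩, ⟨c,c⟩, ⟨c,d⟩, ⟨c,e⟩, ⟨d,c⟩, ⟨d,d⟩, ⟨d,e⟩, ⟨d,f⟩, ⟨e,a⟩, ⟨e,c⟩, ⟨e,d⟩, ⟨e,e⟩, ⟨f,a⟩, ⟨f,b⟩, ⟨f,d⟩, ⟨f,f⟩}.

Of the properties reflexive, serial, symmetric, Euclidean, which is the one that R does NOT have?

Euclidean

Reflexive: yes — every world is R-related to itself.
Serial: yes — every world has a successor (e.g. a R a).
Symmetric: yes — every pair in R has its reverse in R.
Euclidean: no — a R e and a R f, but not e R f.
Only Euclidean fails.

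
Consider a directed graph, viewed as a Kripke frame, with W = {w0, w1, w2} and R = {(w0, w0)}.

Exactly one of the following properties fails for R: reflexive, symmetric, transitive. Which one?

Reflexive: no — w1 is not related to itself.
Symmetric: yes — every pair in R has its reverse in R.
Transitive: yes — every two-step R-path is closed by a direct edge.
Only reflexive fails.

reflexive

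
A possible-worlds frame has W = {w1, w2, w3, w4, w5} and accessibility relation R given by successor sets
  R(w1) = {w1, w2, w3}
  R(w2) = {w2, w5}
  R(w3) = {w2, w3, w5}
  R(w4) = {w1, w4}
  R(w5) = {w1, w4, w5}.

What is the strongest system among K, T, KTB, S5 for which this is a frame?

Reflexive (axiom T): yes — every world is R-related to itself.
Symmetric (axiom B): no — w1 R w2 but not w2 R w1.
Euclidean (axiom 5): no — w1 R w2 and w1 R w3, but not w2 R w3.
So F validates K, T; KTB would additionally require R to be symmetric. The strongest is T.

T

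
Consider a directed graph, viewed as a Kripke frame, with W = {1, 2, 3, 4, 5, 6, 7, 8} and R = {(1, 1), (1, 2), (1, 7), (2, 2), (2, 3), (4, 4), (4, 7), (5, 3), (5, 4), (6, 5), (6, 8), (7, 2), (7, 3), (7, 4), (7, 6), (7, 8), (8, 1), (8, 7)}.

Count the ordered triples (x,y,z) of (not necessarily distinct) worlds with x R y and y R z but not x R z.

24

Enumerating: (1,2,3), (1,7,3), (1,7,4), (1,7,6), (1,7,8), (4,7,2), (4,7,3), (4,7,6), (4,7,8), (5,4,7), (6,5,3), (6,5,4), … and 12 more.
Total: 24.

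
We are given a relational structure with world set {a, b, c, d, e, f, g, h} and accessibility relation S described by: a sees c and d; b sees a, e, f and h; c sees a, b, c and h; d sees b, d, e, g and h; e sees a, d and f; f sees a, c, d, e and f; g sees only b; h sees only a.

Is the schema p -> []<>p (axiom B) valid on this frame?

Axiom B corresponds to the accessibility relation being symmetric.
Symmetric: no — a S d but not d S a.

No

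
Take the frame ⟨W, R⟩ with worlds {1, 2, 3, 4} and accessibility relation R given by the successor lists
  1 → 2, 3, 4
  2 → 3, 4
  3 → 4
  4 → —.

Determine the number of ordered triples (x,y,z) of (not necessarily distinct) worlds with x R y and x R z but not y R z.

Enumerating: (1,2,2), (1,3,2), (1,3,3), (1,4,2), (1,4,3), (1,4,4), (2,3,3), (2,4,3), (2,4,4), (3,4,4).

10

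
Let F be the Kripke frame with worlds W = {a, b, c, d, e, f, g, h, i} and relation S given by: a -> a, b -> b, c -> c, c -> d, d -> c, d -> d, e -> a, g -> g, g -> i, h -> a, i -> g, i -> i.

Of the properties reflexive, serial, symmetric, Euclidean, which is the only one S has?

Reflexive: no — e is not related to itself.
Serial: no — f has no S-successor.
Symmetric: no — e S a but not a S e.
Euclidean: yes — any two successors of a common world are S-related.
Only Euclidean holds.

Euclidean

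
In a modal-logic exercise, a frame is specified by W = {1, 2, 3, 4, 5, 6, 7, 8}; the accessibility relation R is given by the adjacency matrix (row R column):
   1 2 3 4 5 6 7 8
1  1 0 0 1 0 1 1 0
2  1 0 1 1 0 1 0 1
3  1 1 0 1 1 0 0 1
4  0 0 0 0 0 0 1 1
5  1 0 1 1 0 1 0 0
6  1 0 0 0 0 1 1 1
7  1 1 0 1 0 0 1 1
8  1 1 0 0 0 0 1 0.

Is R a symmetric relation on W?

Symmetric: no — 1 R 4 but not 4 R 1.

No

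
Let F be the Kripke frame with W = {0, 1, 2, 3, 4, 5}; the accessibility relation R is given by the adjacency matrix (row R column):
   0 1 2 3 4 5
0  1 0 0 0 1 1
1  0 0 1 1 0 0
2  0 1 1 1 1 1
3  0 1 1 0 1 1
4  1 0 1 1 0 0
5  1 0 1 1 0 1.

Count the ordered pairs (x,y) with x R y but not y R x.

0

R is symmetric; there are no such tuples.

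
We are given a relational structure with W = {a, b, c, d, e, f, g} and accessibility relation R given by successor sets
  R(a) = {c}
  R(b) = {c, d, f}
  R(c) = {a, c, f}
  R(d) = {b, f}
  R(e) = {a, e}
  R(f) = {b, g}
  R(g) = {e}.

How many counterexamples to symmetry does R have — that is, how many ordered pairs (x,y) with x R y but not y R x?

Enumerating: (b,c), (c,f), (d,f), (e,a), (f,g), (g,e).

6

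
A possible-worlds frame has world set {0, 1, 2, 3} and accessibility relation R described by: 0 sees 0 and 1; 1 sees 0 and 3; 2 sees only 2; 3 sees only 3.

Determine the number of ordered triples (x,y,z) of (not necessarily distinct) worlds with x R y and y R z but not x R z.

2

Enumerating: (0,1,3), (1,0,1).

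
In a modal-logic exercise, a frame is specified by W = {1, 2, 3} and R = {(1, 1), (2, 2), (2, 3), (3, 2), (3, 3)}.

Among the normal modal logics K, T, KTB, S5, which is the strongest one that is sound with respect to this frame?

Reflexive (axiom T): yes — every world is R-related to itself.
Symmetric (axiom B): yes — every pair in R has its reverse in R.
Euclidean (axiom 5): yes — any two successors of a common world are R-related.
So F validates K, T, KTB, S5. The strongest is S5.

S5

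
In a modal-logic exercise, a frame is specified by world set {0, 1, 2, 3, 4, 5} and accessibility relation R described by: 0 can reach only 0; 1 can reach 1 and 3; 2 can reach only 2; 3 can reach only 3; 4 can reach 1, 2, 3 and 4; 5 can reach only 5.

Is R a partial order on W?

Reflexive: yes — every world is R-related to itself.
Transitive: yes — every two-step R-path is closed by a direct edge.
Antisymmetric: yes — no distinct pair is related both ways.
So R is a partial order.

Yes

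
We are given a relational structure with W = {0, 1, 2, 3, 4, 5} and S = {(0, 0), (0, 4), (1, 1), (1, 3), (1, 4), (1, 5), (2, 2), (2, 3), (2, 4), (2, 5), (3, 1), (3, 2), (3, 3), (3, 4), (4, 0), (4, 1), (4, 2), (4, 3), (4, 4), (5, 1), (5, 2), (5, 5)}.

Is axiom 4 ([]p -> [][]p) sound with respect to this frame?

Axiom 4 corresponds to the accessibility relation being transitive.
Transitive: no — 0 S 4 and 4 S 1, but not 0 S 1.

No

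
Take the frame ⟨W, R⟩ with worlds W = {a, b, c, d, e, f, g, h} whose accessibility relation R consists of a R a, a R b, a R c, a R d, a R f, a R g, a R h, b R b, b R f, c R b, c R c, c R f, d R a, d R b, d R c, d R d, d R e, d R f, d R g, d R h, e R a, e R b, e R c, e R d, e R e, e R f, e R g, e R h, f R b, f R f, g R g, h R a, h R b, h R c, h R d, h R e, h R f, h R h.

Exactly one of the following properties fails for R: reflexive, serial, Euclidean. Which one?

Reflexive: yes — every world is R-related to itself.
Serial: yes — every world has a successor (e.g. a R a).
Euclidean: no — a R b and a R c, but not b R c.
Only Euclidean fails.

Euclidean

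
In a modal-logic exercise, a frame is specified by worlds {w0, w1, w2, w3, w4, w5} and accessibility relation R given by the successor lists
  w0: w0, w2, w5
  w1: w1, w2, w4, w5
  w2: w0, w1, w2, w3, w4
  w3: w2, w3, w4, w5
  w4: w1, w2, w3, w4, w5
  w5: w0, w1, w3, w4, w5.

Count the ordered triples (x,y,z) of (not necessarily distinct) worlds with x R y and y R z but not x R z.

Enumerating: (w0,w2,w1), (w0,w2,w3), (w0,w2,w4), (w0,w5,w1), (w0,w5,w3), (w0,w5,w4), (w1,w2,w0), (w1,w2,w3), (w1,w4,w3), (w1,w5,w0), (w1,w5,w3), (w2,w0,w5), … and 14 more.
Total: 26.

26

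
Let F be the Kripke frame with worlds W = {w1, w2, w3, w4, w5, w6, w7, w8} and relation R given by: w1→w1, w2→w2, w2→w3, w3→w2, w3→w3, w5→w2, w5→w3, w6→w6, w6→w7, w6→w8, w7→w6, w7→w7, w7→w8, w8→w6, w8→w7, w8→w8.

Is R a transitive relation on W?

Yes

Transitive: yes — every two-step R-path is closed by a direct edge.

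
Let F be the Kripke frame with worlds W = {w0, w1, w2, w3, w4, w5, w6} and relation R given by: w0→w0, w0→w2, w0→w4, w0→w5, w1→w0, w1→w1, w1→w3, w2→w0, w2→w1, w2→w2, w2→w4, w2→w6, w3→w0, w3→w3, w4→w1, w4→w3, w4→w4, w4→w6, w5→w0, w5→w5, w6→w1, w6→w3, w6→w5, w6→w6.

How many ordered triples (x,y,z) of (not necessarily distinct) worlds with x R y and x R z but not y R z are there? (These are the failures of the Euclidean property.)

Enumerating: (w0,w2,w5), (w0,w4,w0), (w0,w4,w2), (w0,w4,w5), (w0,w5,w2), (w0,w5,w4), (w1,w0,w1), (w1,w0,w3), (w1,w3,w1), (w2,w0,w1), (w2,w0,w6), (w2,w1,w2), … and 22 more.
Total: 34.

34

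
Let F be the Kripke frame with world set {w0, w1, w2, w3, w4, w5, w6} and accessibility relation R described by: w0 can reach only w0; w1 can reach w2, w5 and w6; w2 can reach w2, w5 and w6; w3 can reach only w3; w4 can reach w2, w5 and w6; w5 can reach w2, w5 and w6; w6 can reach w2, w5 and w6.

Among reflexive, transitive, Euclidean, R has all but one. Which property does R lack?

reflexive

Reflexive: no — w1 is not related to itself.
Transitive: yes — every two-step R-path is closed by a direct edge.
Euclidean: yes — any two successors of a common world are R-related.
Only reflexive fails.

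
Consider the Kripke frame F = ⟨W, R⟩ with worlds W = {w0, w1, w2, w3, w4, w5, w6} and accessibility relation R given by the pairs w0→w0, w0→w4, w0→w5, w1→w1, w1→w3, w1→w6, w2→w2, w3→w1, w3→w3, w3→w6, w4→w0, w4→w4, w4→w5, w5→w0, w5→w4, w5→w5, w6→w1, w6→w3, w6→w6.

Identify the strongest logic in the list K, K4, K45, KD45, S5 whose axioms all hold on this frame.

S5

Transitive (axiom 4): yes — every two-step R-path is closed by a direct edge.
Euclidean (axiom 5): yes — any two successors of a common world are R-related.
Serial (axiom D): yes — every world has a successor (e.g. w0 R w0).
Reflexive (axiom T): yes — every world is R-related to itself.
So F validates K, K4, K45, KD45, S5. The strongest is S5.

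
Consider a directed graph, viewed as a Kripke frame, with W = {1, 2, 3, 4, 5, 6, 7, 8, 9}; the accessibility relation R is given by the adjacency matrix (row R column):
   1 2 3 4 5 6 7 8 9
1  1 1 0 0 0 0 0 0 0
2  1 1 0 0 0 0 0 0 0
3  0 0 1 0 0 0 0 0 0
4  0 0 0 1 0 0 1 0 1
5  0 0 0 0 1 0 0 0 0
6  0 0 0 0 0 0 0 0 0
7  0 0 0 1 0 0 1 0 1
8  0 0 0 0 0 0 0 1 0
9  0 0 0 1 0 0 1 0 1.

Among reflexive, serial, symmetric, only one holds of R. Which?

symmetric

Reflexive: no — 6 is not related to itself.
Serial: no — 6 has no R-successor.
Symmetric: yes — every pair in R has its reverse in R.
Only symmetric holds.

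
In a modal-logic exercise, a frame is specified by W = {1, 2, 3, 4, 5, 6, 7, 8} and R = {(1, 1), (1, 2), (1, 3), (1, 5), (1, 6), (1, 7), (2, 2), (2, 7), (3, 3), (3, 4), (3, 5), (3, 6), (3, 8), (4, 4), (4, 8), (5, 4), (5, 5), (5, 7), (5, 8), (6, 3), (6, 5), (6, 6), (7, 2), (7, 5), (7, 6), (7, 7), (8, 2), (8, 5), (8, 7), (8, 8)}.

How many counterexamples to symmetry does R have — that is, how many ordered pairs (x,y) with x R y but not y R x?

14

Enumerating: (1,2), (1,3), (1,5), (1,6), (1,7), (3,4), (3,5), (3,8), (4,8), (5,4), (6,5), (7,6), (8,2), (8,7).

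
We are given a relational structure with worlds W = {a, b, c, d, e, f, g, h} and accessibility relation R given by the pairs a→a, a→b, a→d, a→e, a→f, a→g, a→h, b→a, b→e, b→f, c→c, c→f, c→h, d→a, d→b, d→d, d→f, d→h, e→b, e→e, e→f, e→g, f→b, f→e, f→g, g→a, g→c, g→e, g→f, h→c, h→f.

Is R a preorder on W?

No

Reflexive: no — b is not related to itself.
Transitive: no — a R g and g R c, but not a R c.
So R is not a preorder.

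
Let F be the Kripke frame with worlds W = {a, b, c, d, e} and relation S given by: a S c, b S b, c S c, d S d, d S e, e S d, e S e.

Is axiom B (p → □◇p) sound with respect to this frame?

The schema B characterises exactly the symmetric frames.
Symmetric: no — a S c but not c S a.

No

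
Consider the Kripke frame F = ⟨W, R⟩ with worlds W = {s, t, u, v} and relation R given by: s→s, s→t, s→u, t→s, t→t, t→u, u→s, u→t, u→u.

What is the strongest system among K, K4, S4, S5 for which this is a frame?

Transitive (axiom 4): yes — every two-step R-path is closed by a direct edge.
Reflexive (axiom T): no — v is not related to itself.
Euclidean (axiom 5): yes — any two successors of a common world are R-related.
So F validates K, K4; S4 would additionally require R to be reflexive. The strongest is K4.

K4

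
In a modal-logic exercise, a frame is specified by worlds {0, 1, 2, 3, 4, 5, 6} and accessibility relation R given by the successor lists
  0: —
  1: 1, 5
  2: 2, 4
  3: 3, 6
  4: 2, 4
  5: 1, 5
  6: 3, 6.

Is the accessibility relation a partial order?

Reflexive: no — 0 is not related to itself.
Transitive: yes — every two-step R-path is closed by a direct edge.
Antisymmetric: no — 1 R 5 and 5 R 1 with 1 ≠ 5.
So R is not a partial order.

No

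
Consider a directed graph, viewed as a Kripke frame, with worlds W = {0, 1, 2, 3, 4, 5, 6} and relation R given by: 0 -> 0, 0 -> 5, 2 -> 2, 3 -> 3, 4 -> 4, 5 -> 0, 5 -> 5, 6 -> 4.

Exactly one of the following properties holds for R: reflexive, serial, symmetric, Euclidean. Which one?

Euclidean

Reflexive: no — 1 is not related to itself.
Serial: no — 1 has no R-successor.
Symmetric: no — 6 R 4 but not 4 R 6.
Euclidean: yes — any two successors of a common world are R-related.
Only Euclidean holds.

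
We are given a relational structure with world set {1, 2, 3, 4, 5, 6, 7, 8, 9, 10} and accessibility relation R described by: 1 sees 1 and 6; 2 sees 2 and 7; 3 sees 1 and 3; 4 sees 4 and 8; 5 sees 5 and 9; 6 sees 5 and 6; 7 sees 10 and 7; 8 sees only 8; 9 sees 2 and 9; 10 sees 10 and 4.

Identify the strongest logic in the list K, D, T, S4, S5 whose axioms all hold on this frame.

T

Serial (axiom D): yes — every world has a successor (e.g. 1 R 1).
Reflexive (axiom T): yes — every world is R-related to itself.
Transitive (axiom 4): no — 1 R 6 and 6 R 5, but not 1 R 5.
Euclidean (axiom 5): no — 1 R 6 and 1 R 1, but not 6 R 1.
So F validates K, D, T; S4 would additionally require R to be transitive. The strongest is T.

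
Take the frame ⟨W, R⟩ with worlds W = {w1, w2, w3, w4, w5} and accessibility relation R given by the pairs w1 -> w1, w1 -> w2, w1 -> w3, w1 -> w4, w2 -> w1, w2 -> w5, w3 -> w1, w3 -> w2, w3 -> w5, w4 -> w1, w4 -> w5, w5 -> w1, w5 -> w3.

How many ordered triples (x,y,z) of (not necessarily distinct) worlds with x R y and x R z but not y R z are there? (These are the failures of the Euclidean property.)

Enumerating: (w1,w2,w2), (w1,w2,w3), (w1,w2,w4), (w1,w3,w3), (w1,w3,w4), (w1,w4,w2), (w1,w4,w3), (w1,w4,w4), (w2,w1,w5), (w2,w5,w5), (w3,w1,w5), (w3,w2,w2), (w3,w5,w2), (w3,w5,w5), (w4,w1,w5), (w4,w5,w5), (w5,w3,w3).

17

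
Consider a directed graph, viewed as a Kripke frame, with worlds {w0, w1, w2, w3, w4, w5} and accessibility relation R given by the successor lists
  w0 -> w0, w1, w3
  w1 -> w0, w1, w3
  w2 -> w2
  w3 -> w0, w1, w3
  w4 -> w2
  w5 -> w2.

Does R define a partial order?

Reflexive: no — w4 is not related to itself.
Transitive: yes — every two-step R-path is closed by a direct edge.
Antisymmetric: no — w0 R w1 and w1 R w0 with w0 ≠ w1.
So R is not a partial order.

No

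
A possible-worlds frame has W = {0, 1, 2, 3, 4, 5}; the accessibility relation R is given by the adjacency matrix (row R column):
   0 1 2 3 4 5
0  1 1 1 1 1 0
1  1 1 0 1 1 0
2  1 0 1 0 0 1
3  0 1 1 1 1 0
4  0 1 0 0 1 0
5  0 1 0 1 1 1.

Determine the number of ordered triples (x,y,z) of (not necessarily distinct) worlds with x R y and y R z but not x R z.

16

Enumerating: (0,2,5), (1,0,2), (1,3,2), (2,0,1), (2,0,3), (2,0,4), (2,5,1), (2,5,3), (2,5,4), (3,1,0), (3,2,0), (3,2,5), (4,1,0), (4,1,3), (5,1,0), (5,3,2).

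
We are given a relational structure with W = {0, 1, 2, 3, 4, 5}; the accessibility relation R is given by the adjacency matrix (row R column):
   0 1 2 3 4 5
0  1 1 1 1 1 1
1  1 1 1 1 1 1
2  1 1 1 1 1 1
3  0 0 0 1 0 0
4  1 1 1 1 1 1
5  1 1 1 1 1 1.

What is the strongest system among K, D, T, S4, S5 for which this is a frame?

Serial (axiom D): yes — every world has a successor (e.g. 0 R 0).
Reflexive (axiom T): yes — every world is R-related to itself.
Transitive (axiom 4): yes — every two-step R-path is closed by a direct edge.
Euclidean (axiom 5): no — 0 R 3 and 0 R 1, but not 3 R 1.
So F validates K, D, T, S4; S5 would additionally require R to be Euclidean. The strongest is S4.

S4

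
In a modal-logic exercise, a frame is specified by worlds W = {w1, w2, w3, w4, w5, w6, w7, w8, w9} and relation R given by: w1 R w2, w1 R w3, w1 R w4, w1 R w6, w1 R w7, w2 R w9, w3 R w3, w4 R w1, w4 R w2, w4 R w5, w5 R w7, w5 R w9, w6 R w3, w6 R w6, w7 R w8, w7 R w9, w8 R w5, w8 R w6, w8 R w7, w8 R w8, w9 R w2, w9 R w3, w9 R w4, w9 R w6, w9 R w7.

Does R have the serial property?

Serial: yes — every world has a successor (e.g. w1 R w2).

Yes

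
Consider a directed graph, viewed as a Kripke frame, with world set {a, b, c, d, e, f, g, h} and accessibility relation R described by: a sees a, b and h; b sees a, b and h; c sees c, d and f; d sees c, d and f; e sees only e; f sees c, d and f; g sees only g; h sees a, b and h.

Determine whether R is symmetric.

Yes

Symmetric: yes — every pair in R has its reverse in R.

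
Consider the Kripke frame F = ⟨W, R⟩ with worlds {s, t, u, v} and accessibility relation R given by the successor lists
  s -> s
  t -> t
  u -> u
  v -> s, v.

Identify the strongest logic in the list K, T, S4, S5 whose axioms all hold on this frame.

Reflexive (axiom T): yes — every world is R-related to itself.
Transitive (axiom 4): yes — every two-step R-path is closed by a direct edge.
Euclidean (axiom 5): no — v R s and v R v, but not s R v.
So F validates K, T, S4; S5 would additionally require R to be Euclidean. The strongest is S4.

S4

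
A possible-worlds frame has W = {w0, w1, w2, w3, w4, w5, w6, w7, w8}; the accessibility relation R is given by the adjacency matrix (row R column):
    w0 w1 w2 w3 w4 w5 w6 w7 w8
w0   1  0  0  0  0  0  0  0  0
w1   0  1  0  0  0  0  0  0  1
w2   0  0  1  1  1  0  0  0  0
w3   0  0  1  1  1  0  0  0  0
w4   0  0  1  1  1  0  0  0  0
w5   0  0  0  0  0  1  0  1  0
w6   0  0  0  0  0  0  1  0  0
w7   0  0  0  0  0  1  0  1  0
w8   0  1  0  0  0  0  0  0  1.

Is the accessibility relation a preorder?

Yes

Reflexive: yes — every world is R-related to itself.
Transitive: yes — every two-step R-path is closed by a direct edge.
So R is a preorder.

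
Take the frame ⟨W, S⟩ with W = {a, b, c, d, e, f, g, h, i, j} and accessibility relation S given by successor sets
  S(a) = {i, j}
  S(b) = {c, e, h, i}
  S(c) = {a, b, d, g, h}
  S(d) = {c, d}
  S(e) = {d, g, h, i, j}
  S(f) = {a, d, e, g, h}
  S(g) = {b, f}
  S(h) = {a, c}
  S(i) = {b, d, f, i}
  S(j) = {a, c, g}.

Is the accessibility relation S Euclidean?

Euclidean: no — a S i and a S j, but not i S j.

No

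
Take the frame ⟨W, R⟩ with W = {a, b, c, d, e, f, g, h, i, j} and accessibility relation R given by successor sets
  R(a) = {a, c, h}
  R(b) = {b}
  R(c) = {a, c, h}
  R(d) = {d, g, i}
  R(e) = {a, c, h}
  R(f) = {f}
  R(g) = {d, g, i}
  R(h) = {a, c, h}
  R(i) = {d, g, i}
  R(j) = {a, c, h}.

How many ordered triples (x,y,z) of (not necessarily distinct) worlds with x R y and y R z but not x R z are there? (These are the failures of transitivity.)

0

R is transitive; there are no such tuples.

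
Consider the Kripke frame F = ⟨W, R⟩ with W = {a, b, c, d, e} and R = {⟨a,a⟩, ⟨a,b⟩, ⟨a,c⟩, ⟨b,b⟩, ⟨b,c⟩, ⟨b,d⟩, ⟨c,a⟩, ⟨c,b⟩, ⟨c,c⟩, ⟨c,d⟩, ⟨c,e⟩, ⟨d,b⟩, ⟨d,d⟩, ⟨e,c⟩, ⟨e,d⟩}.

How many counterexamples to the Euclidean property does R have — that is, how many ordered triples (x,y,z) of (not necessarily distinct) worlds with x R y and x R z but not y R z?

13

Enumerating: (a,b,a), (b,d,c), (c,a,d), (c,a,e), (c,b,a), (c,b,e), (c,d,a), (c,d,c), (c,d,e), (c,e,a), (c,e,b), (c,e,e), (e,d,c).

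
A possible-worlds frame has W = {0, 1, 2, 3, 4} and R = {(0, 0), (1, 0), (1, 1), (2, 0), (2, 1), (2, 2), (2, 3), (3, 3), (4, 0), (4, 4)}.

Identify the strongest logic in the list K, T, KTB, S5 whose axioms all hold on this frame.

Reflexive (axiom T): yes — every world is R-related to itself.
Symmetric (axiom B): no — 1 R 0 but not 0 R 1.
Euclidean (axiom 5): no — 2 R 0 and 2 R 1, but not 0 R 1.
So F validates K, T; KTB would additionally require R to be symmetric. The strongest is T.

T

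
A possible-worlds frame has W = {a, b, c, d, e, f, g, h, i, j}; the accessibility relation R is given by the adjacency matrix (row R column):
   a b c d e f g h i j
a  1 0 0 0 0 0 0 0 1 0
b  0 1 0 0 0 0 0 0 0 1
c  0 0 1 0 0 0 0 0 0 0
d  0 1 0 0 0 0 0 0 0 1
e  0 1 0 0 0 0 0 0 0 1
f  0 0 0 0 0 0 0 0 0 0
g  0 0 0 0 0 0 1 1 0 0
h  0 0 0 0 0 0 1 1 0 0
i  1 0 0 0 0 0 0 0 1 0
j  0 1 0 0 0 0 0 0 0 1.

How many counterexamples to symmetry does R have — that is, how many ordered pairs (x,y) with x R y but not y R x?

Enumerating: (d,b), (d,j), (e,b), (e,j).

4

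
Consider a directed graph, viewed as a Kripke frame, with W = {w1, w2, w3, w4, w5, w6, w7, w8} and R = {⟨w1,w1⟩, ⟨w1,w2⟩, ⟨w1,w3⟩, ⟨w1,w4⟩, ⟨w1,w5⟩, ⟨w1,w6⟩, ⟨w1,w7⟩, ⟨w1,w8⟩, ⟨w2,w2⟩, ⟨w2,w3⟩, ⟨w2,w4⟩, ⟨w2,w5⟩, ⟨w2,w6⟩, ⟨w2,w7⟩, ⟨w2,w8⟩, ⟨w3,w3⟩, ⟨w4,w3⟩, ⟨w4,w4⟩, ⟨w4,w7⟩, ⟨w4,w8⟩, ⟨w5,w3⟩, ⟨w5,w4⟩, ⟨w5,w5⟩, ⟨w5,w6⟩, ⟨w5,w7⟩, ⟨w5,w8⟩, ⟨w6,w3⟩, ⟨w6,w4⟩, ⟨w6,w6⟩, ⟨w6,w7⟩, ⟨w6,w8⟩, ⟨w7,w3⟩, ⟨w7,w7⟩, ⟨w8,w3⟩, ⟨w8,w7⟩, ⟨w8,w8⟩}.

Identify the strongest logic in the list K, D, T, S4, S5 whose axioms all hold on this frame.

S4

Serial (axiom D): yes — every world has a successor (e.g. w1 R w1).
Reflexive (axiom T): yes — every world is R-related to itself.
Transitive (axiom 4): yes — every two-step R-path is closed by a direct edge.
Euclidean (axiom 5): no — w1 R w3 and w1 R w2, but not w3 R w2.
So F validates K, D, T, S4; S5 would additionally require R to be Euclidean. The strongest is S4.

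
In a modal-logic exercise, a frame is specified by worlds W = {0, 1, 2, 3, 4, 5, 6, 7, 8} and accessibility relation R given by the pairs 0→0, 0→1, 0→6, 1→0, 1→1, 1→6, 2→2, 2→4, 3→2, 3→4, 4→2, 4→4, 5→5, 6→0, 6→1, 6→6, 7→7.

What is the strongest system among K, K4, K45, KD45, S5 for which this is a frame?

Transitive (axiom 4): yes — every two-step R-path is closed by a direct edge.
Euclidean (axiom 5): yes — any two successors of a common world are R-related.
Serial (axiom D): no — 8 has no R-successor.
Reflexive (axiom T): no — 3 is not related to itself.
So F validates K, K4, K45; KD45 would additionally require R to be serial. The strongest is K45.

K45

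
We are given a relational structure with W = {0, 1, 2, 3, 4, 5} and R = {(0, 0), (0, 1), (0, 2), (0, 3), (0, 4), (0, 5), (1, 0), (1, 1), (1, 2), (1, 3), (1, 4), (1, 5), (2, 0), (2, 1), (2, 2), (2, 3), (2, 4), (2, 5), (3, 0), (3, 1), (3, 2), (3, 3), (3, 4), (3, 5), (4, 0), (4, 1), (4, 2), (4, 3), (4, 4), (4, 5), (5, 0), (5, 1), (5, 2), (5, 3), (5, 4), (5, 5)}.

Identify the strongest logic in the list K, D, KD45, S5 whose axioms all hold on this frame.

S5

Serial (axiom D): yes — every world has a successor (e.g. 0 R 0).
Euclidean (axiom 5): yes — any two successors of a common world are R-related.
Transitive (axiom 4): yes — every two-step R-path is closed by a direct edge.
Reflexive (axiom T): yes — every world is R-related to itself.
So F validates K, D, KD45, S5. The strongest is S5.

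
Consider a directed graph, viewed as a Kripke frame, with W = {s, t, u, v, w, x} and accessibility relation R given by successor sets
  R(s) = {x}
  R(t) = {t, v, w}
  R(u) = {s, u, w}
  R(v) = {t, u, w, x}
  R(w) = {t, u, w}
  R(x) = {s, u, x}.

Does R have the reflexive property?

Reflexive: no — s is not related to itself.

No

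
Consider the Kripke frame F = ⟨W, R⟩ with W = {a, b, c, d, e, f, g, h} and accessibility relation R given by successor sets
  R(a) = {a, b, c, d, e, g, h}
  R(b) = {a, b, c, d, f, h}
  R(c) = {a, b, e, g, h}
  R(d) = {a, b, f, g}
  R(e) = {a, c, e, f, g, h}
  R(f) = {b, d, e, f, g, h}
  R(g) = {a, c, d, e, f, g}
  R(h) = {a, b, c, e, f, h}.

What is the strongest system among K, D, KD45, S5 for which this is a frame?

Serial (axiom D): yes — every world has a successor (e.g. a R a).
Euclidean (axiom 5): no — a R b and a R e, but not b R e.
Transitive (axiom 4): no — a R b and b R f, but not a R f.
Reflexive (axiom T): no — c is not related to itself.
So F validates K, D; KD45 would additionally require R to be Euclidean and transitive. The strongest is D.

D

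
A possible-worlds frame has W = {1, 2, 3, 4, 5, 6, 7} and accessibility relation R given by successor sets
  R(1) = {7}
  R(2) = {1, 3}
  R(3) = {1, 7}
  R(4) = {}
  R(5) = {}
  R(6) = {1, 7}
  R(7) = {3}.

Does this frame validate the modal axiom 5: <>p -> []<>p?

No

Axiom 5 corresponds to the accessibility relation being Euclidean.
Euclidean: no — 2 R 1 and 2 R 3, but not 1 R 3.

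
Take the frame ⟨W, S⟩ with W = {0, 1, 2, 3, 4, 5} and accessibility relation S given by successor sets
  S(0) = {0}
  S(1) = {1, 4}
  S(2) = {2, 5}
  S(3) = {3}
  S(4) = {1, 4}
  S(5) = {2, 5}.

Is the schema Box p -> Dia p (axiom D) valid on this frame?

The schema D characterises exactly the serial frames.
Serial: yes — every world has a successor (e.g. 0 S 0).

Yes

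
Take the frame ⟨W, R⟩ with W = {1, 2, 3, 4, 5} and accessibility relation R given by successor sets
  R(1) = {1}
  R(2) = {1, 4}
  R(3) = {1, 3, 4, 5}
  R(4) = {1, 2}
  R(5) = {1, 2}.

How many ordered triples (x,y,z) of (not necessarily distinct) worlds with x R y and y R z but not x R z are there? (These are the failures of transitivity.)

5

Enumerating: (2,4,2), (3,4,2), (3,5,2), (4,2,4), (5,2,4).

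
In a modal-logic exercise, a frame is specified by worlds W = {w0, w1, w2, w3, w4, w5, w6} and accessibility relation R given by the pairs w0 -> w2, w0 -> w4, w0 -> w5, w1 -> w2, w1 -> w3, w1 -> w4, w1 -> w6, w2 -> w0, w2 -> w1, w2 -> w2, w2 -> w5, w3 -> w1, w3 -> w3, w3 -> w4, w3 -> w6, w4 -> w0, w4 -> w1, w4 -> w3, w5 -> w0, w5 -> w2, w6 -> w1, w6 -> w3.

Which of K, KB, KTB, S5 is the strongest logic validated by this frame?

KB

Symmetric (axiom B): yes — every pair in R has its reverse in R.
Reflexive (axiom T): no — w0 is not related to itself.
Euclidean (axiom 5): no — w0 R w2 and w0 R w4, but not w2 R w4.
So F validates K, KB; KTB would additionally require R to be reflexive. The strongest is KB.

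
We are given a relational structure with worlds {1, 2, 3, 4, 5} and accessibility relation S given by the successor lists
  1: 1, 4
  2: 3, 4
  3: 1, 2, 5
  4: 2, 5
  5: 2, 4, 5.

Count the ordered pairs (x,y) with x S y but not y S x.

Enumerating: (1,4), (3,1), (3,5), (5,2).

4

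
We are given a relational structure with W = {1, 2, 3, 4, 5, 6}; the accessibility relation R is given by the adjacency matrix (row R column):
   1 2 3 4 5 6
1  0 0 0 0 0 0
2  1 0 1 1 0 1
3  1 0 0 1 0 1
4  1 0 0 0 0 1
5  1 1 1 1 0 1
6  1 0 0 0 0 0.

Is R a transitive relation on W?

Transitive: yes — every two-step R-path is closed by a direct edge.

Yes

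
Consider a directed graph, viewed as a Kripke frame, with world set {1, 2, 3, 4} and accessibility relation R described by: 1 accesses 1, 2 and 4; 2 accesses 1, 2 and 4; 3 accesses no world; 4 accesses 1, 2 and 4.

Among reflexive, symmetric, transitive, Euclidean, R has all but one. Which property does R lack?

Reflexive: no — 3 is not related to itself.
Symmetric: yes — every pair in R has its reverse in R.
Transitive: yes — every two-step R-path is closed by a direct edge.
Euclidean: yes — any two successors of a common world are R-related.
Only reflexive fails.

reflexive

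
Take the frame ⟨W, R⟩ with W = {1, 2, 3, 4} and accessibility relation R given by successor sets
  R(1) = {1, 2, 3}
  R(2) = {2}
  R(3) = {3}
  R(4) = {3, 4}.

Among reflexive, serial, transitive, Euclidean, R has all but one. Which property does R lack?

Euclidean

Reflexive: yes — every world is R-related to itself.
Serial: yes — every world has a successor (e.g. 1 R 1).
Transitive: yes — every two-step R-path is closed by a direct edge.
Euclidean: no — 1 R 2 and 1 R 3, but not 2 R 3.
Only Euclidean fails.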